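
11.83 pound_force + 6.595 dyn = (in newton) 52.62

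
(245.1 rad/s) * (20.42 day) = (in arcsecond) 8.919e+13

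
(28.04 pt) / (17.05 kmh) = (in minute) 3.481e-05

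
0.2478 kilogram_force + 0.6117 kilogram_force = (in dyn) 8.429e+05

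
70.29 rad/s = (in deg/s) 4027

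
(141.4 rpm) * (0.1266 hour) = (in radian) 6749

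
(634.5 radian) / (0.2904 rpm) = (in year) 0.0006616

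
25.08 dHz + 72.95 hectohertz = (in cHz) 7.298e+05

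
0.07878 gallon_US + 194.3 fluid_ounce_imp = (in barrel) 0.0366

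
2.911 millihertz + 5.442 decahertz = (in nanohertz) 5.442e+10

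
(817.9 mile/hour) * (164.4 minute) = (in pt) 1.022e+10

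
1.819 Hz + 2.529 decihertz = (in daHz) 0.2072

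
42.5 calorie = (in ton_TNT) 4.25e-08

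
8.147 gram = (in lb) 0.01796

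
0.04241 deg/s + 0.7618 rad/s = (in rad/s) 0.7625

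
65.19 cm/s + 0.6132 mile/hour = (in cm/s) 92.6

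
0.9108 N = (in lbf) 0.2048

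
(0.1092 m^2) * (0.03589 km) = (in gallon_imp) 862.1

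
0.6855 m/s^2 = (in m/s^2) 0.6855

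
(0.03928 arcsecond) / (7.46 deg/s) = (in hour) 4.063e-10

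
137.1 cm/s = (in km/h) 4.936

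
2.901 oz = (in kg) 0.08224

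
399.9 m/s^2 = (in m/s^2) 399.9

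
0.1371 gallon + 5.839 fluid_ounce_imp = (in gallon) 0.1809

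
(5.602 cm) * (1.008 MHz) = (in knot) 1.098e+05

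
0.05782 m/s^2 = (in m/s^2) 0.05782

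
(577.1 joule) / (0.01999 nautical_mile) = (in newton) 15.59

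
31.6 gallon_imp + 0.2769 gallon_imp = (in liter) 144.9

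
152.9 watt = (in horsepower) 0.205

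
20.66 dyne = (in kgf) 2.107e-05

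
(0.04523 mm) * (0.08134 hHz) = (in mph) 0.000823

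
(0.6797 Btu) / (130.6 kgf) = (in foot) 1.837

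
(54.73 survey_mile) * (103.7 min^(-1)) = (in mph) 3.405e+05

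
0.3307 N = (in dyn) 3.307e+04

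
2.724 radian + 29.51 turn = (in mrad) 1.881e+05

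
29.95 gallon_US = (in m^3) 0.1134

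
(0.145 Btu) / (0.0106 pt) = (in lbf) 9.197e+06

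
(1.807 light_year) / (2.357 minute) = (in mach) 3.55e+11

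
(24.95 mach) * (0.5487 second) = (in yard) 5098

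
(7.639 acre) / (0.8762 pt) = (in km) 1e+05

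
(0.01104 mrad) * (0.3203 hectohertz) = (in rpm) 0.003377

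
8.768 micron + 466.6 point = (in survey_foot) 0.5401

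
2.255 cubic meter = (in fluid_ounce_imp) 7.936e+04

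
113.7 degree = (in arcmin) 6822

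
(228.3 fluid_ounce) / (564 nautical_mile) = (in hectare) 6.464e-13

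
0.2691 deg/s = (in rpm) 0.04485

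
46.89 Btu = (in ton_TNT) 1.182e-05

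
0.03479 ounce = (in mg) 986.3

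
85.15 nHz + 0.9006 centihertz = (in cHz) 0.9006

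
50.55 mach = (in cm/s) 1.721e+06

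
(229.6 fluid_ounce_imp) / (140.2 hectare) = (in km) 4.653e-12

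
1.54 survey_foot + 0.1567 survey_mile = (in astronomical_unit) 1.689e-09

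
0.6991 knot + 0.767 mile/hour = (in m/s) 0.7025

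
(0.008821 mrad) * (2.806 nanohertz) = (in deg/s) 1.418e-12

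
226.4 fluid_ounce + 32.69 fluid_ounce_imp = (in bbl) 0.04796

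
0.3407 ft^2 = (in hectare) 3.165e-06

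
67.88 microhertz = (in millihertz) 0.06788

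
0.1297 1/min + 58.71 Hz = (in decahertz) 5.871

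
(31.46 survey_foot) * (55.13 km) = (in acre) 130.6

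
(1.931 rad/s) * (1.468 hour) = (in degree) 5.847e+05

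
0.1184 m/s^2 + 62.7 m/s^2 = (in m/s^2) 62.82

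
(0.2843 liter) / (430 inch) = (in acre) 6.432e-09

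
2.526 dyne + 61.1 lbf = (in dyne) 2.718e+07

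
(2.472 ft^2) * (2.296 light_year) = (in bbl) 3.138e+16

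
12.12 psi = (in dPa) 8.356e+05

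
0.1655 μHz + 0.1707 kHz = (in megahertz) 0.0001707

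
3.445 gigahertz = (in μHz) 3.445e+15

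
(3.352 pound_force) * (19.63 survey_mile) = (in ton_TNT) 0.0001126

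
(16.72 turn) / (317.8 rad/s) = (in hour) 9.182e-05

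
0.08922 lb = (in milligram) 4.047e+04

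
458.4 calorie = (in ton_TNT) 4.584e-07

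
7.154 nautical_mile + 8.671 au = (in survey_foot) 4.256e+12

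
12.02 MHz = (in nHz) 1.202e+16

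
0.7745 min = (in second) 46.47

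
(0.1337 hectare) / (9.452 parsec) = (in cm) 4.584e-13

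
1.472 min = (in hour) 0.02453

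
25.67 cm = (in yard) 0.2807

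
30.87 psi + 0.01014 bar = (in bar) 2.139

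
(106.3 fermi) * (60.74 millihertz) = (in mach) 1.896e-17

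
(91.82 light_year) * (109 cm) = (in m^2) 9.469e+17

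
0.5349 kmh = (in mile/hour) 0.3324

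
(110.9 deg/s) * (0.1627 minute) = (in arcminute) 6.496e+04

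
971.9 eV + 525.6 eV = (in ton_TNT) 5.734e-26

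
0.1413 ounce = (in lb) 0.008831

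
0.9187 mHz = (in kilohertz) 9.187e-07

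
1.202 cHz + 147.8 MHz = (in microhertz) 1.478e+14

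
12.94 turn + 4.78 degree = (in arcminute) 2.798e+05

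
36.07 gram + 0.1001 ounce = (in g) 38.91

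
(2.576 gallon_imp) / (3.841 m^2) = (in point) 8.642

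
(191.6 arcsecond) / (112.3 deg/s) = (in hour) 1.316e-07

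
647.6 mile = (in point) 2.954e+09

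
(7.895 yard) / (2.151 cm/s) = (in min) 5.594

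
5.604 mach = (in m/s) 1908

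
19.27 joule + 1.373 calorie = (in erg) 2.501e+08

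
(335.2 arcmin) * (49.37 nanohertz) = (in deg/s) 2.758e-07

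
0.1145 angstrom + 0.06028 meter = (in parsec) 1.954e-18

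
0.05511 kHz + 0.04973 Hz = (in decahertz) 5.516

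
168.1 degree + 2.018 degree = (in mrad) 2969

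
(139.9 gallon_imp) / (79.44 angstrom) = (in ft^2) 8.618e+08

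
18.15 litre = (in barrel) 0.1142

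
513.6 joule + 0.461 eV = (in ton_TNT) 1.228e-07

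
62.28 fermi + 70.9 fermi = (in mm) 1.332e-10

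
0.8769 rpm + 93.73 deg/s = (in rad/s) 1.728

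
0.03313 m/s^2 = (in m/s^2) 0.03313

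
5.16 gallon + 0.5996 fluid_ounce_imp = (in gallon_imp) 4.3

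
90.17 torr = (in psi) 1.744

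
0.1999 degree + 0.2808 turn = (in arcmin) 6077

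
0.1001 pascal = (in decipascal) 1.001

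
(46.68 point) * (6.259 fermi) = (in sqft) 1.109e-15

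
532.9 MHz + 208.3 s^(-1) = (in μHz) 5.329e+14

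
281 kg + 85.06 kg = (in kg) 366.1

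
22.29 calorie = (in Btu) 0.08839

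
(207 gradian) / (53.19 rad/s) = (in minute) 0.001019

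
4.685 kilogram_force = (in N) 45.94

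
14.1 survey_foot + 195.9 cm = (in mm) 6257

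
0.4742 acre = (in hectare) 0.1919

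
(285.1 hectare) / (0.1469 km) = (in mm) 1.941e+07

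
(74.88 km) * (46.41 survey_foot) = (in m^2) 1.059e+06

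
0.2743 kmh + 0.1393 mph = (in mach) 0.0004067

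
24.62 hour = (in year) 0.002811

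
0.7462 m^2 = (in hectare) 7.462e-05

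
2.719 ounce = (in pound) 0.1699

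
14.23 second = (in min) 0.2372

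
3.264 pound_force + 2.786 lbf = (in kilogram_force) 2.744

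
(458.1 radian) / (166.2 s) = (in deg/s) 157.9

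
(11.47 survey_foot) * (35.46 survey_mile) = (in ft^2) 2.148e+06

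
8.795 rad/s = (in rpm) 83.99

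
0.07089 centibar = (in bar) 0.0007089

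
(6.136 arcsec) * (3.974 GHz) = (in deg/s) 6.773e+06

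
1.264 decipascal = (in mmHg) 0.0009481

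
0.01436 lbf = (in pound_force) 0.01436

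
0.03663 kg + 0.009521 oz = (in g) 36.9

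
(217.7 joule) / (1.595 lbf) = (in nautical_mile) 0.01657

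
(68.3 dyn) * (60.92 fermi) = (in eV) 259.7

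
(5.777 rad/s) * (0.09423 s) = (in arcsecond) 1.123e+05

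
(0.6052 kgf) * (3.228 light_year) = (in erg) 1.812e+24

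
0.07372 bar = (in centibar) 7.372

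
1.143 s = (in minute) 0.01905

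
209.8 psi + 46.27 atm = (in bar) 61.35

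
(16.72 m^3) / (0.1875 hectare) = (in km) 8.917e-06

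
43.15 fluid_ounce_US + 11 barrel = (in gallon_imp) 385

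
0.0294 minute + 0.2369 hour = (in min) 14.24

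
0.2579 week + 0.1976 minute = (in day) 1.805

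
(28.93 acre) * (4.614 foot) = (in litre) 1.646e+08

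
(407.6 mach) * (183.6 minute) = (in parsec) 4.955e-08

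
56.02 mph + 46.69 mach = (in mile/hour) 3.562e+04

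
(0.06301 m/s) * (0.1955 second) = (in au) 8.234e-14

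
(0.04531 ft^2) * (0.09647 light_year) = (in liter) 3.842e+15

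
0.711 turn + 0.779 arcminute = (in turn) 0.711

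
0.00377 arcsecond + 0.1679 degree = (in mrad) 2.93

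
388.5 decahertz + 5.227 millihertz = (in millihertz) 3.885e+06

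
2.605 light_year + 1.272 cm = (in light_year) 2.605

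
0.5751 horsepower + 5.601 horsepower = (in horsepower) 6.176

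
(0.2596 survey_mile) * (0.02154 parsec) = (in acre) 6.862e+13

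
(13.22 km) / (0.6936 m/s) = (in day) 0.2206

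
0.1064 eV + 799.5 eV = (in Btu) 1.214e-19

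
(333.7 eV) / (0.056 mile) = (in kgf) 6.049e-20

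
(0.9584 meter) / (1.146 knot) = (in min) 0.02709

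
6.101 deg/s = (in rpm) 1.017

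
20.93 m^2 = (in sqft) 225.3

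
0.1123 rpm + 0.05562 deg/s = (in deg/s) 0.7294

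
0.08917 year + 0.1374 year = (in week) 11.81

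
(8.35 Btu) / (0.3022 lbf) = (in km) 6.554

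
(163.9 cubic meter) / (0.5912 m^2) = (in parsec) 8.985e-15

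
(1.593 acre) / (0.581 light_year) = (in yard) 1.283e-12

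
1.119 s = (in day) 1.295e-05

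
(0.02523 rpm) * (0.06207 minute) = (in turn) 0.001566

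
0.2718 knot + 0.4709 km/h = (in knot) 0.5261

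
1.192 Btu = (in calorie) 300.6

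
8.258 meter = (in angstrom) 8.258e+10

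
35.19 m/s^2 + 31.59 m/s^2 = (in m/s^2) 66.78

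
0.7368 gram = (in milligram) 736.8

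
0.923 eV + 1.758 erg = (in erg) 1.758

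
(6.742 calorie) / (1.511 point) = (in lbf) 1.19e+04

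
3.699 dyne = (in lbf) 8.316e-06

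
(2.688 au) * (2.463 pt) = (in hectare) 3.494e+04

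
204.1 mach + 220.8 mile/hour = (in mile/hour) 1.557e+05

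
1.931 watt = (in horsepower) 0.00259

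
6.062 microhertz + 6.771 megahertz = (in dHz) 6.771e+07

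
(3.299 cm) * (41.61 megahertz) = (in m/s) 1.373e+06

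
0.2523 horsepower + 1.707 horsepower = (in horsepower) 1.959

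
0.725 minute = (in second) 43.5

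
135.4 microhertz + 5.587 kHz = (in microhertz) 5.587e+09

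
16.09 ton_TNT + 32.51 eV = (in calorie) 1.609e+10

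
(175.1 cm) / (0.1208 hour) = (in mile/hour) 0.009007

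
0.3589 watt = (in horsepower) 0.0004813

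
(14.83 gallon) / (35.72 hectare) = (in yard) 1.719e-07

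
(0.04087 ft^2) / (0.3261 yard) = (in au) 8.512e-14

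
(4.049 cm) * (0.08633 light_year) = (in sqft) 3.56e+14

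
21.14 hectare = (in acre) 52.24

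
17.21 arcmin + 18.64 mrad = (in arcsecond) 4877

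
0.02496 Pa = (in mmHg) 0.0001872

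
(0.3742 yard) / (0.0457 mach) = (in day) 2.545e-07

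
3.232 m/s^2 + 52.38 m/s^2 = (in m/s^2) 55.61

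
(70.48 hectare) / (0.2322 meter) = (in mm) 3.035e+09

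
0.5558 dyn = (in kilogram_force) 5.668e-07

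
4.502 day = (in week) 0.6431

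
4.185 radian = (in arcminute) 1.439e+04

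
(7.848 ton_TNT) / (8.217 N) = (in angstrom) 3.996e+19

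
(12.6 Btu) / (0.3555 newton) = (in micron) 3.739e+10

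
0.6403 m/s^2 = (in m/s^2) 0.6403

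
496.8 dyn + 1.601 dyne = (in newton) 0.004984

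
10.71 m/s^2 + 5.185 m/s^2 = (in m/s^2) 15.89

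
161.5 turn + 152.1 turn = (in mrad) 1.97e+06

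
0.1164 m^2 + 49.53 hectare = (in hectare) 49.53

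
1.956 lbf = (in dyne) 8.701e+05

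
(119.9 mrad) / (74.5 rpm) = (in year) 4.873e-10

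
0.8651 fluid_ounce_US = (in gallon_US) 0.006759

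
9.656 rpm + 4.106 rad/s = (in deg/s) 293.2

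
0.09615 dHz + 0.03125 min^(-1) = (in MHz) 1.014e-08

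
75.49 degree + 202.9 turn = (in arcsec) 2.632e+08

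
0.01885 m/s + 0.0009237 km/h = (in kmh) 0.06878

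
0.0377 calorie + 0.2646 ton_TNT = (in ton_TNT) 0.2646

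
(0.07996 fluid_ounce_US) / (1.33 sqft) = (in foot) 6.279e-05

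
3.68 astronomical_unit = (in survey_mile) 3.421e+08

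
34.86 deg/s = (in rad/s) 0.6084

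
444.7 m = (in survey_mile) 0.2763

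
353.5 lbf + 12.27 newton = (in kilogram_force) 161.6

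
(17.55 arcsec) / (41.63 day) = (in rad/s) 2.366e-11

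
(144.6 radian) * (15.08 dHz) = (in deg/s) 1.249e+04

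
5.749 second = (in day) 6.654e-05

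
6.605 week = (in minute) 6.658e+04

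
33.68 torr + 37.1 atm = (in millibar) 3.764e+04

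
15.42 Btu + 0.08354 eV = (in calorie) 3888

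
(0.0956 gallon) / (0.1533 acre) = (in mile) 3.625e-10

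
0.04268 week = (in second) 2.581e+04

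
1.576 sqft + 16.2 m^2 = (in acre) 0.004039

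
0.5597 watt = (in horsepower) 0.0007506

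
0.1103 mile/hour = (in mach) 0.0001448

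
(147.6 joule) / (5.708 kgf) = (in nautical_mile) 0.001424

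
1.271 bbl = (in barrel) 1.271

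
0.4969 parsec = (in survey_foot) 5.03e+16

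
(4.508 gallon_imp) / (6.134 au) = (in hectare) 2.233e-18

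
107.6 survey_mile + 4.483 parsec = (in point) 3.921e+20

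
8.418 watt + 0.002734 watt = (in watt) 8.421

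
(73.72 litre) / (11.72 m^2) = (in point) 17.83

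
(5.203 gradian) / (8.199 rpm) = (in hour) 2.644e-05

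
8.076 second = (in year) 2.561e-07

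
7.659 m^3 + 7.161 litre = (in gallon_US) 2025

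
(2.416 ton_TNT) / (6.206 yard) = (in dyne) 1.781e+14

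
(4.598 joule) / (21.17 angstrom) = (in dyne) 2.172e+14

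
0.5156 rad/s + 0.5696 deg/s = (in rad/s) 0.5255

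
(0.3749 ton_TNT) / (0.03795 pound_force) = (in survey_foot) 3.049e+10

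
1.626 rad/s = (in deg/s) 93.16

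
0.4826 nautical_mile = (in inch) 3.519e+04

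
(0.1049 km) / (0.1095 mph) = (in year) 6.795e-05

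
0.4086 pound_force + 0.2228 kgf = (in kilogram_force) 0.4081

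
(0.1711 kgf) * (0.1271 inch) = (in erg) 5.417e+04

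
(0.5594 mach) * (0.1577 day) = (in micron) 2.595e+12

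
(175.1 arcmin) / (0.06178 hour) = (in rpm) 0.002187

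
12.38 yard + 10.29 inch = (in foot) 38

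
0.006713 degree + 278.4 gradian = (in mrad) 4373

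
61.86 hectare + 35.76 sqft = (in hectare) 61.86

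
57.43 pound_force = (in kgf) 26.05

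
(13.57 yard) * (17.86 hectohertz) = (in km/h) 7.978e+04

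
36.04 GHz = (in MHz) 3.604e+04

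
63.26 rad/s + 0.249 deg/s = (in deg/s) 3625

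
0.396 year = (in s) 1.249e+07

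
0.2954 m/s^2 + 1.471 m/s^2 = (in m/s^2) 1.766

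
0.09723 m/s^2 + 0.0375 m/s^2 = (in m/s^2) 0.1347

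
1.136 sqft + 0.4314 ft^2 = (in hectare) 1.456e-05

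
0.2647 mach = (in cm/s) 9013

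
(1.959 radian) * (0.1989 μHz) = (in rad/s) 3.896e-07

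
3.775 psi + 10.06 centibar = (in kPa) 36.09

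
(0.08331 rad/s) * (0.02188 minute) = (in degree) 6.266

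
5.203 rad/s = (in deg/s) 298.1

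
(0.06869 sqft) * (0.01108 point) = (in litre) 2.494e-05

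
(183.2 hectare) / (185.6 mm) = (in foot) 3.238e+07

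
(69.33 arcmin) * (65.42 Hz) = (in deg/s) 75.59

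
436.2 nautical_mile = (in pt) 2.29e+09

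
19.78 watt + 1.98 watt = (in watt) 21.76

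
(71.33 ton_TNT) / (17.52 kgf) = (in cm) 1.737e+11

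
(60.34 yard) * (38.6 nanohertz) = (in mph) 4.764e-06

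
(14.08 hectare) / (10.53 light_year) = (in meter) 1.413e-12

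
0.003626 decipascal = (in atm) 3.579e-09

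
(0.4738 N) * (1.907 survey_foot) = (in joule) 0.2754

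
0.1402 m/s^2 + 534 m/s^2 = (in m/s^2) 534.1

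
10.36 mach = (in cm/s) 3.528e+05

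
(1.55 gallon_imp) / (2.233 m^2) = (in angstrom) 3.156e+07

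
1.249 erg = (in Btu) 1.184e-10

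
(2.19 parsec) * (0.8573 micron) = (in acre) 1.432e+07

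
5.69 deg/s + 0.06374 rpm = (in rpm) 1.012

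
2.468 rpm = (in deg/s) 14.81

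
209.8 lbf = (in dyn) 9.332e+07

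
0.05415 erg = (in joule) 5.415e-09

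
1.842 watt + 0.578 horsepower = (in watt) 432.9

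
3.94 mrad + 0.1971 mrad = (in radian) 0.004137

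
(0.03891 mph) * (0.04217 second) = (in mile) 4.558e-07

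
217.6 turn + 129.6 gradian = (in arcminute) 4.707e+06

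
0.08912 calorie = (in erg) 3.729e+06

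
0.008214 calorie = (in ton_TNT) 8.214e-12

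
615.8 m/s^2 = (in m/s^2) 615.8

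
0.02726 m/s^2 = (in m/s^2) 0.02726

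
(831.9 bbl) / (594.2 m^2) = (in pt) 631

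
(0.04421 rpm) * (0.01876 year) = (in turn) 435.9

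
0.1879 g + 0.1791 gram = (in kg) 0.000367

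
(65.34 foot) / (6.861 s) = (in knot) 5.642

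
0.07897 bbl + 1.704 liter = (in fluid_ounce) 482.2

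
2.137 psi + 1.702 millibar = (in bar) 0.149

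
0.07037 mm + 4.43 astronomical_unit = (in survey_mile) 4.118e+08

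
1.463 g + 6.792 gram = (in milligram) 8255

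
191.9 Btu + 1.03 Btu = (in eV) 1.27e+24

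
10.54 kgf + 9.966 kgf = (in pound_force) 45.21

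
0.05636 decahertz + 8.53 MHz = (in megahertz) 8.53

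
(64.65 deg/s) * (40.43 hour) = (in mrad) 1.642e+08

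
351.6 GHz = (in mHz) 3.516e+14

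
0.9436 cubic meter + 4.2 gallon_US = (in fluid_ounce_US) 3.244e+04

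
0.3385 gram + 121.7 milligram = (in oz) 0.01623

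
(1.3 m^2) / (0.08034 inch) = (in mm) 6.371e+05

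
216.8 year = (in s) 6.837e+09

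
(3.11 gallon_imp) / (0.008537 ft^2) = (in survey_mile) 0.01108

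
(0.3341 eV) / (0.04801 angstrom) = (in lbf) 2.507e-09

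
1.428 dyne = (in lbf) 3.21e-06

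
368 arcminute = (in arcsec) 2.208e+04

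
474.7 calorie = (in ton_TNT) 4.747e-07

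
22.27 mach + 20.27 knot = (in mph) 1.699e+04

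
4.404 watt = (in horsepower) 0.005906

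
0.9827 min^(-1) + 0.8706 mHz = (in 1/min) 1.035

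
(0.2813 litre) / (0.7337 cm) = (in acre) 9.474e-06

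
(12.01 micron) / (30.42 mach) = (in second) 1.159e-09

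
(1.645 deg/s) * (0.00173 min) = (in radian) 0.00298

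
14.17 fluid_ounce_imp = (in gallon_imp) 0.08856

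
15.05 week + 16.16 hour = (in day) 106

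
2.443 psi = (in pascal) 1.684e+04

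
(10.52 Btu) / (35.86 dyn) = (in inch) 1.219e+09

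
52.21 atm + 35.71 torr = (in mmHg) 3.972e+04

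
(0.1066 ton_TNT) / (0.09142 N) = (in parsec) 1.581e-07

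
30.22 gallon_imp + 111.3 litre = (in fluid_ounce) 8409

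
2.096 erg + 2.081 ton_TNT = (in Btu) 8.253e+06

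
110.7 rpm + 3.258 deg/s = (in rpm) 111.2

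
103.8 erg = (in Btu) 9.838e-09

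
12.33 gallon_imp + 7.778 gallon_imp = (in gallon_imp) 20.11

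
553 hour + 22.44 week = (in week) 25.73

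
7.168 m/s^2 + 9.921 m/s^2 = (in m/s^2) 17.09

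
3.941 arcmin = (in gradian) 0.07298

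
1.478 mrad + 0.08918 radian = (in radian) 0.09066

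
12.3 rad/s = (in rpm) 117.5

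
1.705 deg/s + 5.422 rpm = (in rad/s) 0.5975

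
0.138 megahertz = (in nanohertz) 1.38e+14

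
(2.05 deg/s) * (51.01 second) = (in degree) 104.6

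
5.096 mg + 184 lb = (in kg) 83.46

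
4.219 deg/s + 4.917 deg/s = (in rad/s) 0.1595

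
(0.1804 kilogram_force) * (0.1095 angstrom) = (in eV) 1.209e+08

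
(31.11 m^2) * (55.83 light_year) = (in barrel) 1.034e+20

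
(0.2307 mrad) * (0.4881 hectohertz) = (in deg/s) 0.6452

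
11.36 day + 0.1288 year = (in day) 58.37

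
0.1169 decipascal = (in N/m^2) 0.01169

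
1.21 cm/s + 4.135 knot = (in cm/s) 213.9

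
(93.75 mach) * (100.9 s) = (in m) 3.221e+06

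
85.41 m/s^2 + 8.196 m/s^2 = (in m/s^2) 93.61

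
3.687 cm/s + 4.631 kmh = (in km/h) 4.764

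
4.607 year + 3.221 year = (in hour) 6.857e+04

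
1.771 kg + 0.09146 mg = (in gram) 1771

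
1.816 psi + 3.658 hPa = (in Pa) 1.289e+04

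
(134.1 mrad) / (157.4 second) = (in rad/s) 0.000852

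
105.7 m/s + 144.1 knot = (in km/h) 647.4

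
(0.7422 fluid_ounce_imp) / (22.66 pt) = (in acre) 6.519e-07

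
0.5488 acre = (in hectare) 0.2221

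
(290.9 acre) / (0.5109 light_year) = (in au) 1.628e-21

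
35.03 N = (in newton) 35.03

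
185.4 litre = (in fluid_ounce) 6269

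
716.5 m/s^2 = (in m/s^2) 716.5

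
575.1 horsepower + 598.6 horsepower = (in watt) 8.752e+05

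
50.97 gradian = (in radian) 0.8006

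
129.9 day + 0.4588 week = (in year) 0.3647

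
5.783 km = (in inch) 2.277e+05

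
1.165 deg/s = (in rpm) 0.1942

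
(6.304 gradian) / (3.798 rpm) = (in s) 0.249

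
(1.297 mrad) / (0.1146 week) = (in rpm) 1.787e-07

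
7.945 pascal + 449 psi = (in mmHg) 2.322e+04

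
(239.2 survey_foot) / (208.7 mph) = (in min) 0.01302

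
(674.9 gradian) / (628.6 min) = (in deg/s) 0.0161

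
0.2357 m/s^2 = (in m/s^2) 0.2357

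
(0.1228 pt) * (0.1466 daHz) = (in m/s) 6.351e-05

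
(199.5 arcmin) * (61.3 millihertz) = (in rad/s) 0.003557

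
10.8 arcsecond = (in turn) 8.333e-06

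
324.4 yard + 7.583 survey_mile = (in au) 8.356e-08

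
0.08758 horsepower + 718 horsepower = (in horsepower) 718.1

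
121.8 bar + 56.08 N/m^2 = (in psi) 1767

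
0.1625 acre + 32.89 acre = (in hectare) 13.38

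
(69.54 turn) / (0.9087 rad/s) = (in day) 0.005565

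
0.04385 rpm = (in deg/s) 0.2631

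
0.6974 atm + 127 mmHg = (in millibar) 876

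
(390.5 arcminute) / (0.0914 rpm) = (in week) 1.962e-05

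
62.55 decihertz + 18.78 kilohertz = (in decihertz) 1.879e+05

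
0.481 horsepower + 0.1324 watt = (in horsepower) 0.4812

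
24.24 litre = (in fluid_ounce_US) 819.7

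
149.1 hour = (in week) 0.8875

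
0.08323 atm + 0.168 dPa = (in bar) 0.08433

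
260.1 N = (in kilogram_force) 26.52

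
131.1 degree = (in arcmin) 7866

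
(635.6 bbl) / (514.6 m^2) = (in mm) 196.4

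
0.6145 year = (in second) 1.938e+07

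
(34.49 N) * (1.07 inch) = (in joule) 0.9374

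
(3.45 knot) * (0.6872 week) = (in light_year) 7.797e-11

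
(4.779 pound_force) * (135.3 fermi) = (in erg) 2.876e-05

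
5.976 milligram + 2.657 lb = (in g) 1205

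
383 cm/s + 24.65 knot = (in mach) 0.04849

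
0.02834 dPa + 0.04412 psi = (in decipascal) 3042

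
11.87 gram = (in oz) 0.4187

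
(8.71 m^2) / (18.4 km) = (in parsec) 1.534e-20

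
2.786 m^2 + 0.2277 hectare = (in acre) 0.5633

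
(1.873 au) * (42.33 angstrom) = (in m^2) 1186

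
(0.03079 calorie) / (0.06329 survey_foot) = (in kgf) 0.681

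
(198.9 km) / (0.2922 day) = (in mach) 0.02314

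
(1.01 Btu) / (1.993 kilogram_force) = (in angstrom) 5.452e+11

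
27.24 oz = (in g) 772.2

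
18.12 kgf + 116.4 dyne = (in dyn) 1.777e+07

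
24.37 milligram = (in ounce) 0.0008596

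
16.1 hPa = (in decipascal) 1.61e+04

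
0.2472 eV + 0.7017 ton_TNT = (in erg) 2.936e+16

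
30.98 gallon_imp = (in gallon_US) 37.21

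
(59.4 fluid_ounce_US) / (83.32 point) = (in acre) 1.477e-05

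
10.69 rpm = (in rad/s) 1.119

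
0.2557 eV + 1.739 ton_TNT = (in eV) 4.541e+28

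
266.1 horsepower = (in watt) 1.984e+05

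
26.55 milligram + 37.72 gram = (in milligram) 3.775e+04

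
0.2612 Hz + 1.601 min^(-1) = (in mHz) 287.9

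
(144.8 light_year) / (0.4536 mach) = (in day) 1.027e+11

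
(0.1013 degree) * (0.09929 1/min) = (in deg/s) 0.0001676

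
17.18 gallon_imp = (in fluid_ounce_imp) 2749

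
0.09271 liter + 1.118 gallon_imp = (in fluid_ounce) 175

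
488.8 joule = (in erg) 4.888e+09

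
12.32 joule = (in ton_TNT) 2.945e-09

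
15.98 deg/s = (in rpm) 2.663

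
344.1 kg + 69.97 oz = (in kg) 346.1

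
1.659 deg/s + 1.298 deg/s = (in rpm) 0.4928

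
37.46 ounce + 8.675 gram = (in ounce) 37.77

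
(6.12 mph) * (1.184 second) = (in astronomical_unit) 2.165e-11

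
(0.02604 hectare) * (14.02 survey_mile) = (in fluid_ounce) 1.987e+11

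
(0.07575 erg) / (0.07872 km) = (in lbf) 2.163e-11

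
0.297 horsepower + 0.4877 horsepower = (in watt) 585.2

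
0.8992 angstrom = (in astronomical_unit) 6.011e-22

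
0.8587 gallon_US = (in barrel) 0.02045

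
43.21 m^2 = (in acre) 0.01068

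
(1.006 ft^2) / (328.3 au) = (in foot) 6.243e-15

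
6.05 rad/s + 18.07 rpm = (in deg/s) 455.1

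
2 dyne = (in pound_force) 4.496e-06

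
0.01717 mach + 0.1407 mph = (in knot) 11.49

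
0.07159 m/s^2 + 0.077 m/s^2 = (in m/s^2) 0.1486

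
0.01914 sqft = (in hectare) 1.778e-07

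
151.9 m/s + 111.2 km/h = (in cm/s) 1.828e+04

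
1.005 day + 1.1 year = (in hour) 9660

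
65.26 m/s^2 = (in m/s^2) 65.26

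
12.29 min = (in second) 737.4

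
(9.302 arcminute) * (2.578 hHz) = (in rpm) 6.661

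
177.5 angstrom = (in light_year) 1.876e-24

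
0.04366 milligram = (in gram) 4.366e-05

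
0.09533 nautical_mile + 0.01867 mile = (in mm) 2.066e+05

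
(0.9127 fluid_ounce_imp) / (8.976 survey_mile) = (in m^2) 1.795e-09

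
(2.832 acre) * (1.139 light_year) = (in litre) 1.235e+23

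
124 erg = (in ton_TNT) 2.964e-15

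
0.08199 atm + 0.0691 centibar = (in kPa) 8.377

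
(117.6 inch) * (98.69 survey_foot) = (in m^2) 89.85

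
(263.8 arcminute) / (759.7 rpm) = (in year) 3.059e-11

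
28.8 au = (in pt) 1.221e+16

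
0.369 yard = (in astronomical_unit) 2.255e-12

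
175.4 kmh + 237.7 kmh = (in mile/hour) 256.7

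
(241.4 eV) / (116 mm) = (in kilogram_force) 3.4e-17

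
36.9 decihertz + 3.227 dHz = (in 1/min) 240.8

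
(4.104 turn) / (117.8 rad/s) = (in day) 2.534e-06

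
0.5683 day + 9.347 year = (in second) 2.948e+08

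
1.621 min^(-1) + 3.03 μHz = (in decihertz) 0.2702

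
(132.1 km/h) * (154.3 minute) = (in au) 2.271e-06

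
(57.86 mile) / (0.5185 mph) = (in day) 4.65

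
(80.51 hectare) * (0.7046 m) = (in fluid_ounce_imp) 1.997e+10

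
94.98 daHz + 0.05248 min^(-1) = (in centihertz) 9.498e+04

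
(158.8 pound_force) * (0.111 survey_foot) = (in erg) 2.39e+08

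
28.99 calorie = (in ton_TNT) 2.899e-08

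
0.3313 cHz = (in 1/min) 0.1988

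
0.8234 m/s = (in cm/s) 82.34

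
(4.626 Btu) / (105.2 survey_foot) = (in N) 152.2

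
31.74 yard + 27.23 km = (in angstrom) 2.726e+14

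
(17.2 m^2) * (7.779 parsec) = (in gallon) 1.091e+21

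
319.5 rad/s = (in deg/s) 1.831e+04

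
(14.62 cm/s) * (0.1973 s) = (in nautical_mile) 1.558e-05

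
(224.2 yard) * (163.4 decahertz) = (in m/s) 3.35e+05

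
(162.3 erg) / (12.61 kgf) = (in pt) 0.000372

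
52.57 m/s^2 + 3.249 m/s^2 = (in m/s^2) 55.82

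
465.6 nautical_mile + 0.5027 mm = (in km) 862.3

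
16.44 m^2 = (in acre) 0.004062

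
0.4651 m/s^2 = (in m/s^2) 0.4651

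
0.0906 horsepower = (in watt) 67.56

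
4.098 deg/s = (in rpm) 0.683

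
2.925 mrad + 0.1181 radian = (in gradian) 7.705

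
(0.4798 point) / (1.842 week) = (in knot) 2.953e-10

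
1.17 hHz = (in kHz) 0.117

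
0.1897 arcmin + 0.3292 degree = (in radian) 0.005801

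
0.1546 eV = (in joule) 2.477e-20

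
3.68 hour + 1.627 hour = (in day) 0.2211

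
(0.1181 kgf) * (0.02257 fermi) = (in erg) 2.614e-10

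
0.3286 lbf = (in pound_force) 0.3286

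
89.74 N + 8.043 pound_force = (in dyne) 1.255e+07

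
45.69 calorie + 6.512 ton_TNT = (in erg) 2.725e+17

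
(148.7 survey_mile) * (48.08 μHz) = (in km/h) 41.42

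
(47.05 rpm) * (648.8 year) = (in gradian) 6.418e+12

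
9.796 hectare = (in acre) 24.21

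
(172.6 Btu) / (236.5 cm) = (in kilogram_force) 7852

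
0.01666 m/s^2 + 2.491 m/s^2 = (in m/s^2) 2.508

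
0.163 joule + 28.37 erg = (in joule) 0.163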